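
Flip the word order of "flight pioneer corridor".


Original: "flight pioneer corridor"
Words (1..n): flight | pioneer | corridor
Reversed (n..1): corridor | pioneer | flight
Result = "corridor pioneer flight"


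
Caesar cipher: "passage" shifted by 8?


Word: "passage"
Shift: 8
Each letter → (letter + shift) mod 26:
  'p' (15) + 8 = 23 → 'x'
  'a' (0) + 8 = 8 → 'i'
  's' (18) + 8 = 0 → 'a'
  's' (18) + 8 = 0 → 'a'
  'a' (0) + 8 = 8 → 'i'
  'g' (6) + 8 = 14 → 'o'
  'e' (4) + 8 = 12 → 'm'
Result = "xiaaiom"


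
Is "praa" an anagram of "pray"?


Word 1: "pray" → sorted: apry
Word 2: "praa" → sorted: aapr
Same letters? apry != aapr
Anagram = No


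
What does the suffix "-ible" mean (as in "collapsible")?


Suffix: -ible
As in: collapsible -> collapse + -ible, with a spelling change
Meaning = capable of


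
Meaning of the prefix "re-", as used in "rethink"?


Prefix: re-
Example: rethink (re- + think)
Meaning = again


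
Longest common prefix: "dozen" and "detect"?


Word 1: "dozen"
Word 2: "detect"
Comparing from start:
  Pos 0: 'd' == 'd'
  Pos 1: 'o' != 'e' (stop)
LCP = "d" (length 1)


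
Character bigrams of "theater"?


Word: "theater" (length 7)
Number of bigrams = 7 - 2 + 1 = 6
  Position 0: "th"
  Position 1: "he"
  Position 2: "ea"
  Position 3: "at"
  Position 4: "te"
  Position 5: "er"
Bigrams = "th", "he", "ea", "at", "te", "er"


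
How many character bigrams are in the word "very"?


Word: "very" (length 4)
Number of 2-grams = length - 2 + 1 = 4 - 2 + 1
= 3


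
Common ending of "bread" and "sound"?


Word 1: "bread"
Word 2: "sound"
Comparing from end:
  Pos -1: 'd' == 'd'
  Pos -2: 'a' != 'n' (stop)
LCS = "d" (length 1)


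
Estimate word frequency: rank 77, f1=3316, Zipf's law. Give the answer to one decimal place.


Zipf's law: f(r) = f(1) / r
f(1) = 3316
f(77) = 3316 / 77
= 43.1 occurrences


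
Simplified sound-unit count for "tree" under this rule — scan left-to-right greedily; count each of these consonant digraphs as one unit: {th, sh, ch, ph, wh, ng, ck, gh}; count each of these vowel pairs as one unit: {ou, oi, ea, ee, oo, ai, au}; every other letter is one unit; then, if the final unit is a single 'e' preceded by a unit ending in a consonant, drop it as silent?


Word: "tree" (4 letters)
Left-to-right scan:
  (1) 't' (letter)
  (2) 'r' (letter)
  (3) 'ee' (vowel-pair)
Units from scan: 3
Sound units = 3 units


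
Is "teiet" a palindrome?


Word: "teiet"
Reversed: "teiet"
Forward == Backward? teiet == teiet
Palindrome = Yes


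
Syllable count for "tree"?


Word: "tree"
Syllable breakdown: tree
Counting: 1 part
= 1 syllable


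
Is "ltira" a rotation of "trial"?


Word: "trial", Candidate: "ltira"
Method: check if candidate is substring of word+word
"trialtrial" contains "ltira"? No
Is rotation = No


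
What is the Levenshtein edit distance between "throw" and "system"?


Word 1: "throw" (length 5)
Word 2: "system" (length 6)
One optimal edit sequence (insert/delete/substitute each cost 1):
  1. insert 's'  (+1)
  2. substitute 't' -> 'y'  (+1)
  3. substitute 'h' -> 's'  (+1)
  4. substitute 'r' -> 't'  (+1)
  5. substitute 'o' -> 'e'  (+1)
  6. substitute 'w' -> 'm'  (+1)
Total edit operations: 6
Edit distance = 6


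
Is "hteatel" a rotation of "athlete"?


Word: "athlete", Candidate: "hteatel"
Method: check if candidate is substring of word+word
"athleteathlete" contains "hteatel"? No
Is rotation = No


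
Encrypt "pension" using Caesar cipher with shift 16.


Word: "pension"
Shift: 16
Each letter → (letter + shift) mod 26:
  'p' (15) + 16 = 5 → 'f'
  'e' (4) + 16 = 20 → 'u'
  'n' (13) + 16 = 3 → 'd'
  's' (18) + 16 = 8 → 'i'
  'i' (8) + 16 = 24 → 'y'
  'o' (14) + 16 = 4 → 'e'
  'n' (13) + 16 = 3 → 'd'
Result = "fudiyed"


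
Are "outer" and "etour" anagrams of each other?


Word 1: "outer" → sorted: eortu
Word 2: "etour" → sorted: eortu
Same letters? eortu == eortu
Anagram = Yes


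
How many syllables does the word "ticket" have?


Word: "ticket"
Syllable breakdown: tick-et
Counting: 2 parts
= 2 syllables


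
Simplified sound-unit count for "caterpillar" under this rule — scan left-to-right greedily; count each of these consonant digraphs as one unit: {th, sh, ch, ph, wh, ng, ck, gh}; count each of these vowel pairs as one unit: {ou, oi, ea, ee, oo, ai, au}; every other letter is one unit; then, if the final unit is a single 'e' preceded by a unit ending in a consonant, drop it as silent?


Word: "caterpillar" (11 letters)
Left-to-right scan:
  1. 'c' (letter)
  2. 'a' (letter)
  3. 't' (letter)
  4. 'e' (letter)
  5. 'r' (letter)
  6. 'p' (letter)
  7. 'i' (letter)
  8. 'l' (letter)
  9. 'l' (letter)
  10. 'a' (letter)
  11. 'r' (letter)
Units from scan: 11
Sound units = 11 units


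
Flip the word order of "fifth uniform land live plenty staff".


Original: "fifth uniform land live plenty staff"
Words (1..n): fifth | uniform | land | live | plenty | staff
Reversed (n..1): staff | plenty | live | land | uniform | fifth
Result = "staff plenty live land uniform fifth"


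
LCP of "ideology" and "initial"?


Word 1: "ideology"
Word 2: "initial"
Comparing from start:
  Pos 0: 'i' == 'i'
  Pos 1: 'd' != 'n' (stop)
LCP = "i" (length 1)


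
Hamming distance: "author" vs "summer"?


Comparing character by character (same length = 6):
  Pos 0: 'a' vs 's' !=
  Pos 1: 'u' vs 'u' =
  Pos 2: 't' vs 'm' !=
  Pos 3: 'h' vs 'm' !=
  Pos 4: 'o' vs 'e' !=
  Pos 5: 'r' vs 'r' =
Hamming distance = 4


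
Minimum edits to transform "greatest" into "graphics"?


Word 1: "greatest" (length 8)
Word 2: "graphics" (length 8)
One optimal edit sequence (insert/delete/substitute each cost 1):
  1. keep 'g'
  2. keep 'r'
  3. substitute 'e' -> 'a'  (+1)
  4. substitute 'a' -> 'p'  (+1)
  5. substitute 't' -> 'h'  (+1)
  6. substitute 'e' -> 'i'  (+1)
  7. substitute 's' -> 'c'  (+1)
  8. substitute 't' -> 's'  (+1)
Total edit operations: 6
Edit distance = 6


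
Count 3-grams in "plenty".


Word: "plenty" (length 6)
Number of 3-grams = length - 3 + 1 = 6 - 3 + 1
= 4


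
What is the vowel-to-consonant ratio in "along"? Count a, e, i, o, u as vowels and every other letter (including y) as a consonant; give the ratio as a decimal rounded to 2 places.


Word: "along"
Vowels (a,e,i,o,u): 2
Consonants: 3
Ratio = 2/3
= 0.67


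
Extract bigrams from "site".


Word: "site" (length 4)
Number of bigrams = 4 - 2 + 1 = 3
  Position 0: "si"
  Position 1: "it"
  Position 2: "te"
Bigrams = "si", "it", "te"


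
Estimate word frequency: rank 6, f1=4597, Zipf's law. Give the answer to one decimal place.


Zipf's law: f(r) = f(1) / r
f(1) = 4597
f(6) = 4597 / 6
= 766.2 occurrences


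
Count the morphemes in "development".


Word: "development"
Morphemes: develop / -ment
Each morpheme carries meaning
= 2 morphemes


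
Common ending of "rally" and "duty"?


Word 1: "rally"
Word 2: "duty"
Comparing from end:
  Pos -1: 'y' == 'y'
  Pos -2: 'l' != 't' (stop)
LCS = "y" (length 1)


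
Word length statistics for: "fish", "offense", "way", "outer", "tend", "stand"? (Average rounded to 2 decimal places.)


Lengths: "fish"=4, "offense"=7, "way"=3, "outer"=5, "tend"=4, "stand"=5
Sum = 28, Count = 6
Average = 28/6 = 4.67
= avg=4.67, min=3, max=7


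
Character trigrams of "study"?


Word: "study" (length 5)
Number of trigrams = 5 - 3 + 1 = 3
  Position 0: "stu"
  Position 1: "tud"
  Position 2: "udy"
Trigrams = "stu", "tud", "udy"


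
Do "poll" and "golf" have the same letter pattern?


Pattern of "poll": [0, 1, 2, 2]
Pattern of "golf": [0, 1, 2, 3]
Patterns do not match
Same pattern = No


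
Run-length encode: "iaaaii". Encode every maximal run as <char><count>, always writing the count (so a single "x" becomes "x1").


String: "iaaaii"
Scanning for consecutive runs:
  'i' x 1
  'a' x 3
  'i' x 2
RLE = "i1a3i2"


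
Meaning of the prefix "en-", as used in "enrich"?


Prefix: en-
Example: enrich (en- + rich)
Meaning = cause to / put into


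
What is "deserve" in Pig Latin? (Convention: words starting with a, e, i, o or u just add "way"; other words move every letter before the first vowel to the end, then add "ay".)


Word: "deserve"
Starts with consonant(s) → move to end, add 'ay'
Consonant cluster: "d"
Pig Latin = "eserveday"


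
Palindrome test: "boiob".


Word: "boiob"
Reversed: "boiob"
Forward == Backward? boiob == boiob
Palindrome = Yes


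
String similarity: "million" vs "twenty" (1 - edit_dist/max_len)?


Word 1: "million" (length 7)
Word 2: "twenty" (length 6)
One optimal edit sequence:
  1. delete 'm'  (+1)
  2. substitute 'i' -> 't'  (+1)
  3. substitute 'l' -> 'w'  (+1)
  4. substitute 'l' -> 'e'  (+1)
  5. substitute 'i' -> 'n'  (+1)
  6. substitute 'o' -> 't'  (+1)
  7. substitute 'n' -> 'y'  (+1)
Edit distance = 7
Max length = max(7, 6) = 7
Similarity = 1 - 7/7
= 0.0000


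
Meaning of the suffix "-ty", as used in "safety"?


Suffix: -ty
Example: safety = safe + -ty
Meaning = quality of


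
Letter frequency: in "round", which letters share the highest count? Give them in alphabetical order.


Word: "round"
Letter counts:
  'd': 1
  'n': 1
  'o': 1
  'r': 1
  'u': 1
Maximum count = 1
Most frequent = 'd', 'n', 'o', 'r', 'u' (1 time each)


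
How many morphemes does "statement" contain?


Word: "statement"
Morphemes: state / -ment
Each morpheme carries meaning
= 2 morphemes


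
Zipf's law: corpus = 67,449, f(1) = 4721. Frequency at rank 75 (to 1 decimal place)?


Zipf's law: f(r) = f(1) / r
f(1) = 4721
f(75) = 4721 / 75
= 62.9 occurrences


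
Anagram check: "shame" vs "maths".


Word 1: "shame" → sorted: aehms
Word 2: "maths" → sorted: ahmst
Same letters? aehms != ahmst
Anagram = No


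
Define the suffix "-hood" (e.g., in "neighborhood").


Suffix: -hood
Example: neighborhood (neighbor + -hood)
Meaning = state / condition


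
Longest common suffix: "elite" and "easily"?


Word 1: "elite"
Word 2: "easily"
Comparing from end:
  Pos -1: 'e' != 'y' (stop)
LCS = "" (length 0)


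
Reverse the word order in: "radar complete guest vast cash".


Original: "radar complete guest vast cash"
Words (1..n): radar | complete | guest | vast | cash
Reversed (n..1): cash | vast | guest | complete | radar
Result = "cash vast guest complete radar"


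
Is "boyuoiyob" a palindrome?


Word: "boyuoiyob"
Reversed: "boyiouyob"
Forward == Backward? boyuoiyob != boyiouyob
Palindrome = No


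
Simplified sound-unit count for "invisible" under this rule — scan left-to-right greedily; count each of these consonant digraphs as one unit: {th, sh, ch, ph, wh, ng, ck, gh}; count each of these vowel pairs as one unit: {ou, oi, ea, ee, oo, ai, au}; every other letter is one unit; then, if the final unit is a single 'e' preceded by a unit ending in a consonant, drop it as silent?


Word: "invisible" (9 letters)
Left-to-right scan:
  (1) 'i' (letter)
  (2) 'n' (letter)
  (3) 'v' (letter)
  (4) 'i' (letter)
  (5) 's' (letter)
  (6) 'i' (letter)
  (7) 'b' (letter)
  (8) 'l' (letter)
  (9) 'e' (letter)
Units from scan: 9
Final unit is 'e' after a consonant -> drop as silent (-1)
Sound units = 8 units


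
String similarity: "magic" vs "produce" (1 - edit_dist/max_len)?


Word 1: "magic" (length 5)
Word 2: "produce" (length 7)
One optimal edit sequence:
  1. insert 'p'  (+1)
  2. substitute 'm' -> 'r'  (+1)
  3. substitute 'a' -> 'o'  (+1)
  4. substitute 'g' -> 'd'  (+1)
  5. substitute 'i' -> 'u'  (+1)
  6. keep 'c'
  7. insert 'e'  (+1)
Edit distance = 6
Max length = max(5, 7) = 7
Similarity = 1 - 6/7
= 0.1429


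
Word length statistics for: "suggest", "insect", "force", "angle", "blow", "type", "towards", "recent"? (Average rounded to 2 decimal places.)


Lengths: "suggest"=7, "insect"=6, "force"=5, "angle"=5, "blow"=4, "type"=4, "towards"=7, "recent"=6
Sum = 44, Count = 8
Average = 44/8 = 5.50
= avg=5.50, min=4, max=7


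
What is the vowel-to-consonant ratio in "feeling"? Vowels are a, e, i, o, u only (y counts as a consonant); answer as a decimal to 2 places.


Word: "feeling"
Vowels (a,e,i,o,u): 3
Consonants: 4
Ratio = 3/4
= 0.75


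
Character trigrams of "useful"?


Word: "useful" (length 6)
Number of trigrams = 6 - 3 + 1 = 4
  Position 0: "use"
  Position 1: "sef"
  Position 2: "efu"
  Position 3: "ful"
Trigrams = "use", "sef", "efu", "ful"


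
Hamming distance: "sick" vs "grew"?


Comparing character by character (same length = 4):
  Pos 0: 's' vs 'g' !=
  Pos 1: 'i' vs 'r' !=
  Pos 2: 'c' vs 'e' !=
  Pos 3: 'k' vs 'w' !=
Hamming distance = 4


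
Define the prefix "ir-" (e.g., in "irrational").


Prefix: ir-
Example: irrational (ir- + rational)
Meaning = not


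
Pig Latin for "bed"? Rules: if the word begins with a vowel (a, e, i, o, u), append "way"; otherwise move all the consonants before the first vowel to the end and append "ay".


Word: "bed"
Starts with consonant(s) → move to end, add 'ay'
Consonant cluster: "b"
Pig Latin = "edbay"


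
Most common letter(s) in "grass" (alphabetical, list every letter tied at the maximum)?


Word: "grass"
Letter counts:
  'a': 1
  'g': 1
  'r': 1
  's': 2
Maximum count = 2
Most frequent = 's' (2 times each)


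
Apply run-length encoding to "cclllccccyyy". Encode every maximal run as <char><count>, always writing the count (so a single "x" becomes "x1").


String: "cclllccccyyy"
Scanning for consecutive runs:
  'c' x 2
  'l' x 3
  'c' x 4
  'y' x 3
RLE = "c2l3c4y3"


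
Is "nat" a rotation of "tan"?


Word: "tan", Candidate: "nat"
Method: check if candidate is substring of word+word
"tantan" contains "nat"? No
Is rotation = No


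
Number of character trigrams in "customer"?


Word: "customer" (length 8)
Number of 3-grams = length - 3 + 1 = 8 - 3 + 1
= 6


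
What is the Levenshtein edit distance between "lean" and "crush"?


Word 1: "lean" (length 4)
Word 2: "crush" (length 5)
One optimal edit sequence (insert/delete/substitute each cost 1):
  1. insert 'c'  (+1)
  2. substitute 'l' -> 'r'  (+1)
  3. substitute 'e' -> 'u'  (+1)
  4. substitute 'a' -> 's'  (+1)
  5. substitute 'n' -> 'h'  (+1)
Total edit operations: 5
Edit distance = 5


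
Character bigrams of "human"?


Word: "human" (length 5)
Number of bigrams = 5 - 2 + 1 = 4
  Position 0: "hu"
  Position 1: "um"
  Position 2: "ma"
  Position 3: "an"
Bigrams = "hu", "um", "ma", "an"


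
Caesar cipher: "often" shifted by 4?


Word: "often"
Shift: 4
Each letter → (letter + shift) mod 26:
  'o' (14) + 4 = 18 → 's'
  'f' (5) + 4 = 9 → 'j'
  't' (19) + 4 = 23 → 'x'
  'e' (4) + 4 = 8 → 'i'
  'n' (13) + 4 = 17 → 'r'
Result = "sjxir"


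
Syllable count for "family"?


Word: "family"
Syllable breakdown: fam / i / ly
Counting: 3 parts
= 3 syllables


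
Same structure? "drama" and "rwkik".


Pattern of "drama": [0, 1, 2, 3, 2]
Pattern of "rwkik": [0, 1, 2, 3, 2]
Patterns match
Same pattern = Yes


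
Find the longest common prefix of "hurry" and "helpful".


Word 1: "hurry"
Word 2: "helpful"
Comparing from start:
  Pos 0: 'h' == 'h'
  Pos 1: 'u' != 'e' (stop)
LCP = "h" (length 1)


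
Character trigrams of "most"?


Word: "most" (length 4)
Number of trigrams = 4 - 3 + 1 = 2
  Position 0: "mos"
  Position 1: "ost"
Trigrams = "mos", "ost"


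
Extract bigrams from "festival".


Word: "festival" (length 8)
Number of bigrams = 8 - 2 + 1 = 7
  Position 0: "fe"
  Position 1: "es"
  Position 2: "st"
  Position 3: "ti"
  Position 4: "iv"
  Position 5: "va"
  Position 6: "al"
Bigrams = "fe", "es", "st", "ti", "iv", "va", "al"


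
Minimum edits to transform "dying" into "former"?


Word 1: "dying" (length 5)
Word 2: "former" (length 6)
One optimal edit sequence (insert/delete/substitute each cost 1):
  1. insert 'f'  (+1)
  2. substitute 'd' -> 'o'  (+1)
  3. substitute 'y' -> 'r'  (+1)
  4. substitute 'i' -> 'm'  (+1)
  5. substitute 'n' -> 'e'  (+1)
  6. substitute 'g' -> 'r'  (+1)
Total edit operations: 6
Edit distance = 6


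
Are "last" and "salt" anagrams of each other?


Word 1: "last" → sorted: alst
Word 2: "salt" → sorted: alst
Same letters? alst == alst
Anagram = Yes


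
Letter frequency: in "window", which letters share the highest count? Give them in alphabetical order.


Word: "window"
Letter counts:
  'd': 1
  'i': 1
  'n': 1
  'o': 1
  'w': 2
Maximum count = 2
Most frequent = 'w' (2 times each)


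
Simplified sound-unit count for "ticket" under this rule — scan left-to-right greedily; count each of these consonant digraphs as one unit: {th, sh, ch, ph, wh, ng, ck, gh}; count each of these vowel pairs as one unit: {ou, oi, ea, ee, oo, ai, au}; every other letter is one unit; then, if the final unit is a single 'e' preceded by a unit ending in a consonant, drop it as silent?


Word: "ticket" (6 letters)
Left-to-right scan:
  [1] 't' (letter)
  [2] 'i' (letter)
  [3] 'ck' (digraph)
  [4] 'e' (letter)
  [5] 't' (letter)
Units from scan: 5
Sound units = 5 units


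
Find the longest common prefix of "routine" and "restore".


Word 1: "routine"
Word 2: "restore"
Comparing from start:
  Pos 0: 'r' == 'r'
  Pos 1: 'o' != 'e' (stop)
LCP = "r" (length 1)


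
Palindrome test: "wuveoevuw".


Word: "wuveoevuw"
Reversed: "wuveoevuw"
Forward == Backward? wuveoevuw == wuveoevuw
Palindrome = Yes


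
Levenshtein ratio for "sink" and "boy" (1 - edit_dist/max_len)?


Word 1: "sink" (length 4)
Word 2: "boy" (length 3)
One optimal edit sequence:
  1. delete 's'  (+1)
  2. substitute 'i' -> 'b'  (+1)
  3. substitute 'n' -> 'o'  (+1)
  4. substitute 'k' -> 'y'  (+1)
Edit distance = 4
Max length = max(4, 3) = 4
Similarity = 1 - 4/4
= 0.0000


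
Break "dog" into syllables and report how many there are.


Word: "dog"
Syllable breakdown: dog
Counting: 1 part
= 1 syllable


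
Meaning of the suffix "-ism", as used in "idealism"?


Suffix: -ism
Example: idealism (ideal + -ism)
Meaning = belief / practice


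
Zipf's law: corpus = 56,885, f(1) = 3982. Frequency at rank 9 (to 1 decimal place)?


Zipf's law: f(r) = f(1) / r
f(1) = 3982
f(9) = 3982 / 9
= 442.4 occurrences


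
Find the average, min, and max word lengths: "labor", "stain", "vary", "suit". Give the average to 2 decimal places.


Lengths: "labor"=5, "stain"=5, "vary"=4, "suit"=4
Sum = 18, Count = 4
Average = 18/4 = 4.50
= avg=4.50, min=4, max=5


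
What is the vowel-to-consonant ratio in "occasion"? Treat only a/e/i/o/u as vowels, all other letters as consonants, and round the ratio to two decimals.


Word: "occasion"
Vowels (a,e,i,o,u): 4
Consonants: 4
Ratio = 4/4
= 1.00


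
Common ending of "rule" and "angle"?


Word 1: "rule"
Word 2: "angle"
Comparing from end:
  Pos -1: 'e' == 'e'
  Pos -2: 'l' == 'l'
  Pos -3: 'u' != 'g' (stop)
LCS = "le" (length 2)


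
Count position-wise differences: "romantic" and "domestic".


Comparing character by character (same length = 8):
  Pos 0: 'r' vs 'd' !=
  Pos 1: 'o' vs 'o' =
  Pos 2: 'm' vs 'm' =
  Pos 3: 'a' vs 'e' !=
  Pos 4: 'n' vs 's' !=
  Pos 5: 't' vs 't' =
  Pos 6: 'i' vs 'i' =
  Pos 7: 'c' vs 'c' =
Hamming distance = 3


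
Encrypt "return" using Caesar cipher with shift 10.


Word: "return"
Shift: 10
Each letter → (letter + shift) mod 26:
  'r' (17) + 10 = 1 → 'b'
  'e' (4) + 10 = 14 → 'o'
  't' (19) + 10 = 3 → 'd'
  'u' (20) + 10 = 4 → 'e'
  'r' (17) + 10 = 1 → 'b'
  'n' (13) + 10 = 23 → 'x'
Result = "bodebx"


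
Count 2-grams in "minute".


Word: "minute" (length 6)
Number of 2-grams = length - 2 + 1 = 6 - 2 + 1
= 5


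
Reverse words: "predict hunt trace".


Original: "predict hunt trace"
Words (1..n): predict | hunt | trace
Reversed (n..1): trace | hunt | predict
Result = "trace hunt predict"


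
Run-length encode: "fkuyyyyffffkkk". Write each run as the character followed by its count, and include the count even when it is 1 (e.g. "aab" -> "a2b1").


String: "fkuyyyyffffkkk"
Scanning for consecutive runs:
  'f' x 1
  'k' x 1
  'u' x 1
  'y' x 4
  'f' x 4
  'k' x 3
RLE = "f1k1u1y4f4k3"


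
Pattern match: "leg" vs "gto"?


Pattern of "leg": [0, 1, 2]
Pattern of "gto": [0, 1, 2]
Patterns match
Same pattern = Yes


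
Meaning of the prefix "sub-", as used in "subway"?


Prefix: sub-
Example: subway = sub- + way
Meaning = under / below


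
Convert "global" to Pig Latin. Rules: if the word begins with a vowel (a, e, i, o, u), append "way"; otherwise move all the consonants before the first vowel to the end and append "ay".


Word: "global"
Starts with consonant(s) → move to end, add 'ay'
Consonant cluster: "gl"
Pig Latin = "obalglay"


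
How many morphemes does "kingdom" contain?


Word: "kingdom"
Morphemes: king + -dom
Each morpheme carries meaning
= 2 morphemes


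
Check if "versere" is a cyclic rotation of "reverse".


Word: "reverse", Candidate: "versere"
Method: check if candidate is substring of word+word
"reversereverse" contains "versere"? Yes
Is rotation = Yes


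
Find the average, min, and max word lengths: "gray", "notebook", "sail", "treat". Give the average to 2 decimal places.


Lengths: "gray"=4, "notebook"=8, "sail"=4, "treat"=5
Sum = 21, Count = 4
Average = 21/4 = 5.25
= avg=5.25, min=4, max=8


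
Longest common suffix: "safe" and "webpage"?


Word 1: "safe"
Word 2: "webpage"
Comparing from end:
  Pos -1: 'e' == 'e'
  Pos -2: 'f' != 'g' (stop)
LCS = "e" (length 1)


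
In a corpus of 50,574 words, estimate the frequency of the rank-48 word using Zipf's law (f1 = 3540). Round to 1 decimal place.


Zipf's law: f(r) = f(1) / r
f(1) = 3540
f(48) = 3540 / 48
= 73.8 occurrences


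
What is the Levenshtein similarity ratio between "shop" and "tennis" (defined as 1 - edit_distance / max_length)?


Word 1: "shop" (length 4)
Word 2: "tennis" (length 6)
One optimal edit sequence:
  1. insert 't'  (+1)
  2. insert 'e'  (+1)
  3. substitute 's' -> 'n'  (+1)
  4. substitute 'h' -> 'n'  (+1)
  5. substitute 'o' -> 'i'  (+1)
  6. substitute 'p' -> 's'  (+1)
Edit distance = 6
Max length = max(4, 6) = 6
Similarity = 1 - 6/6
= 0.0000


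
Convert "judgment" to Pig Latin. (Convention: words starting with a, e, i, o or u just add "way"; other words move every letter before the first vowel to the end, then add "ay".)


Word: "judgment"
Starts with consonant(s) → move to end, add 'ay'
Consonant cluster: "j"
Pig Latin = "udgmentjay"


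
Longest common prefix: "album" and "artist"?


Word 1: "album"
Word 2: "artist"
Comparing from start:
  Pos 0: 'a' == 'a'
  Pos 1: 'l' != 'r' (stop)
LCP = "a" (length 1)


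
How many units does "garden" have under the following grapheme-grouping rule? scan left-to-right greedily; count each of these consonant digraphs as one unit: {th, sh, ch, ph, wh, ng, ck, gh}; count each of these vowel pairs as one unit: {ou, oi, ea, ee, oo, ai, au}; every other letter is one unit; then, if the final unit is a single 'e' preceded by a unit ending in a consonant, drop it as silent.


Word: "garden" (6 letters)
Left-to-right scan:
  (1) 'g' (letter)
  (2) 'a' (letter)
  (3) 'r' (letter)
  (4) 'd' (letter)
  (5) 'e' (letter)
  (6) 'n' (letter)
Units from scan: 6
Sound units = 6 units


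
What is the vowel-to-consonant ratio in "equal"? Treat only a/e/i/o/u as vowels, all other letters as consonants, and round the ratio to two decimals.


Word: "equal"
Vowels (a,e,i,o,u): 3
Consonants: 2
Ratio = 3/2
= 1.50


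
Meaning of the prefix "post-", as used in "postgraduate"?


Prefix: post-
Example: postgraduate (post- + graduate)
Meaning = after


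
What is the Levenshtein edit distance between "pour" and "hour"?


Word 1: "pour" (length 4)
Word 2: "hour" (length 4)
One optimal edit sequence (insert/delete/substitute each cost 1):
  1. substitute 'p' -> 'h'  (+1)
  2. keep 'o'
  3. keep 'u'
  4. keep 'r'
Total edit operations: 1
Edit distance = 1


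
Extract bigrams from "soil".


Word: "soil" (length 4)
Number of bigrams = 4 - 2 + 1 = 3
  Position 0: "so"
  Position 1: "oi"
  Position 2: "il"
Bigrams = "so", "oi", "il"


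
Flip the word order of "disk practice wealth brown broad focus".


Original: "disk practice wealth brown broad focus"
Words (1..n): disk | practice | wealth | brown | broad | focus
Reversed (n..1): focus | broad | brown | wealth | practice | disk
Result = "focus broad brown wealth practice disk"


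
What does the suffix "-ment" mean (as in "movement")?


Suffix: -ment
Example: movement (move + -ment)
Meaning = result of action


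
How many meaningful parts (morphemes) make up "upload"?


Word: "upload"
Morphemes: up- | load
Each morpheme carries meaning
= 2 morphemes


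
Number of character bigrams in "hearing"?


Word: "hearing" (length 7)
Number of 2-grams = length - 2 + 1 = 7 - 2 + 1
= 6


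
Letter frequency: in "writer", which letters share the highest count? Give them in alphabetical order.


Word: "writer"
Letter counts:
  'e': 1
  'i': 1
  'r': 2
  't': 1
  'w': 1
Maximum count = 2
Most frequent = 'r' (2 times each)


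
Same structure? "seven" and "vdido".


Pattern of "seven": [0, 1, 2, 1, 3]
Pattern of "vdido": [0, 1, 2, 1, 3]
Patterns match
Same pattern = Yes


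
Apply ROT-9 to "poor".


Word: "poor"
Shift: 9
Each letter → (letter + shift) mod 26:
  'p' (15) + 9 = 24 → 'y'
  'o' (14) + 9 = 23 → 'x'
  'o' (14) + 9 = 23 → 'x'
  'r' (17) + 9 = 0 → 'a'
Result = "yxxa"


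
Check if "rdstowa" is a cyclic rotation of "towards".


Word: "towards", Candidate: "rdstowa"
Method: check if candidate is substring of word+word
"towardstowards" contains "rdstowa"? Yes
Is rotation = Yes


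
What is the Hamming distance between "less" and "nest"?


Comparing character by character (same length = 4):
  Pos 0: 'l' vs 'n' !=
  Pos 1: 'e' vs 'e' =
  Pos 2: 's' vs 's' =
  Pos 3: 's' vs 't' !=
Hamming distance = 2


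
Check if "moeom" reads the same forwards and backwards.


Word: "moeom"
Reversed: "moeom"
Forward == Backward? moeom == moeom
Palindrome = Yes


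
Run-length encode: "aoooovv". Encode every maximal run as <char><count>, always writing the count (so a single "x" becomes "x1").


String: "aoooovv"
Scanning for consecutive runs:
  'a' x 1
  'o' x 4
  'v' x 2
RLE = "a1o4v2"


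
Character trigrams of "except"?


Word: "except" (length 6)
Number of trigrams = 6 - 3 + 1 = 4
  Position 0: "exc"
  Position 1: "xce"
  Position 2: "cep"
  Position 3: "ept"
Trigrams = "exc", "xce", "cep", "ept"


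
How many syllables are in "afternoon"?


Word: "afternoon"
Syllable breakdown: af | ter | noon
Counting: 3 parts
= 3 syllables


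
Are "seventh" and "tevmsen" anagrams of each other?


Word 1: "seventh" → sorted: eehnstv
Word 2: "tevmsen" → sorted: eemnstv
Same letters? eehnstv != eemnstv
Anagram = No


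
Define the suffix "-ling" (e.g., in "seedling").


Suffix: -ling
Example: seedling (seed + -ling)
Meaning = small / young


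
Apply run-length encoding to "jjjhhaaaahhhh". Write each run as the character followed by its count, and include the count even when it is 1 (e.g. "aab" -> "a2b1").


String: "jjjhhaaaahhhh"
Scanning for consecutive runs:
  'j' x 3
  'h' x 2
  'a' x 4
  'h' x 4
RLE = "j3h2a4h4"


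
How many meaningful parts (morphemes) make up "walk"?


Word: "walk"
Morphemes: walk
Each morpheme carries meaning
= 1 morpheme


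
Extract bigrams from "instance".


Word: "instance" (length 8)
Number of bigrams = 8 - 2 + 1 = 7
  Position 0: "in"
  Position 1: "ns"
  Position 2: "st"
  Position 3: "ta"
  Position 4: "an"
  Position 5: "nc"
  Position 6: "ce"
Bigrams = "in", "ns", "st", "ta", "an", "nc", "ce"


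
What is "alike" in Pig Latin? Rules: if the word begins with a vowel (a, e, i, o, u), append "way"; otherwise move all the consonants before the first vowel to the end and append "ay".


Word: "alike"
Starts with vowel → add 'way'
Pig Latin = "alikeway"


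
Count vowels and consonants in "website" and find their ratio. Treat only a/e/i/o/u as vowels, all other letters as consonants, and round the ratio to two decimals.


Word: "website"
Vowels (a,e,i,o,u): 3
Consonants: 4
Ratio = 3/4
= 0.75


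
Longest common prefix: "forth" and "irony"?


Word 1: "forth"
Word 2: "irony"
Comparing from start:
  Pos 0: 'f' != 'i' (stop)
LCP = "" (length 0)


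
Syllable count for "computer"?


Word: "computer"
Syllable breakdown: com / pu / ter
Counting: 3 parts
= 3 syllables


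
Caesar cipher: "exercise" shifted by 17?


Word: "exercise"
Shift: 17
Each letter → (letter + shift) mod 26:
  'e' (4) + 17 = 21 → 'v'
  'x' (23) + 17 = 14 → 'o'
  'e' (4) + 17 = 21 → 'v'
  'r' (17) + 17 = 8 → 'i'
  'c' (2) + 17 = 19 → 't'
  'i' (8) + 17 = 25 → 'z'
  's' (18) + 17 = 9 → 'j'
  'e' (4) + 17 = 21 → 'v'
Result = "vovitzjv"


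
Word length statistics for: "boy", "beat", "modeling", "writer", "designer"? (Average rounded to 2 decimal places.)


Lengths: "boy"=3, "beat"=4, "modeling"=8, "writer"=6, "designer"=8
Sum = 29, Count = 5
Average = 29/5 = 5.80
= avg=5.80, min=3, max=8


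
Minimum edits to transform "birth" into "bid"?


Word 1: "birth" (length 5)
Word 2: "bid" (length 3)
One optimal edit sequence (insert/delete/substitute each cost 1):
  1. keep 'b'
  2. keep 'i'
  3. delete 'r'  (+1)
  4. delete 't'  (+1)
  5. substitute 'h' -> 'd'  (+1)
Total edit operations: 3
Edit distance = 3


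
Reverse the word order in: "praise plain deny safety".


Original: "praise plain deny safety"
Words (1..n): praise | plain | deny | safety
Reversed (n..1): safety | deny | plain | praise
Result = "safety deny plain praise"


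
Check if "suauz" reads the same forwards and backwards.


Word: "suauz"
Reversed: "zuaus"
Forward == Backward? suauz != zuaus
Palindrome = No


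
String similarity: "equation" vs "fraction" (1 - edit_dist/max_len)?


Word 1: "equation" (length 8)
Word 2: "fraction" (length 8)
One optimal edit sequence:
  1. substitute 'e' -> 'f'  (+1)
  2. substitute 'q' -> 'r'  (+1)
  3. substitute 'u' -> 'a'  (+1)
  4. substitute 'a' -> 'c'  (+1)
  5. keep 't'
  6. keep 'i'
  7. keep 'o'
  8. keep 'n'
Edit distance = 4
Max length = max(8, 8) = 8
Similarity = 1 - 4/8
= 0.5000


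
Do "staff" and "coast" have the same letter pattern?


Pattern of "staff": [0, 1, 2, 3, 3]
Pattern of "coast": [0, 1, 2, 3, 4]
Patterns do not match
Same pattern = No


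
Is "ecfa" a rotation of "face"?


Word: "face", Candidate: "ecfa"
Method: check if candidate is substring of word+word
"faceface" contains "ecfa"? No
Is rotation = No


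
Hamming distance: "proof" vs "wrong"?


Comparing character by character (same length = 5):
  Pos 0: 'p' vs 'w' !=
  Pos 1: 'r' vs 'r' =
  Pos 2: 'o' vs 'o' =
  Pos 3: 'o' vs 'n' !=
  Pos 4: 'f' vs 'g' !=
Hamming distance = 3


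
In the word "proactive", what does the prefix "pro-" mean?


Prefix: pro-
Example: proactive (pro- + active)
Meaning = forward / in favor of


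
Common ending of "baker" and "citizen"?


Word 1: "baker"
Word 2: "citizen"
Comparing from end:
  Pos -1: 'r' != 'n' (stop)
LCS = "" (length 0)


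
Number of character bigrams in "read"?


Word: "read" (length 4)
Number of 2-grams = length - 2 + 1 = 4 - 2 + 1
= 3


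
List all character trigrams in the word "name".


Word: "name" (length 4)
Number of trigrams = 4 - 3 + 1 = 2
  Position 0: "nam"
  Position 1: "ame"
Trigrams = "nam", "ame"


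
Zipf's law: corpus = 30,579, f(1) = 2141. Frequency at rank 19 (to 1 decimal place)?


Zipf's law: f(r) = f(1) / r
f(1) = 2141
f(19) = 2141 / 19
= 112.7 occurrences


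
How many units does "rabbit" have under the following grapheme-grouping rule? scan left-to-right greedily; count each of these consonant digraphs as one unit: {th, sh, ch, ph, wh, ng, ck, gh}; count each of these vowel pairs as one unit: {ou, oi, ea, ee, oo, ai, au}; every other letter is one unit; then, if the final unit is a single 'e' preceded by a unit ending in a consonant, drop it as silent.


Word: "rabbit" (6 letters)
Left-to-right scan:
  [1] 'r' (letter)
  [2] 'a' (letter)
  [3] 'b' (letter)
  [4] 'b' (letter)
  [5] 'i' (letter)
  [6] 't' (letter)
Units from scan: 6
Sound units = 6 units


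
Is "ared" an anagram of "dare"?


Word 1: "dare" → sorted: ader
Word 2: "ared" → sorted: ader
Same letters? ader == ader
Anagram = Yes


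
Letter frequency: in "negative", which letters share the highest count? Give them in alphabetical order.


Word: "negative"
Letter counts:
  'a': 1
  'e': 2
  'g': 1
  'i': 1
  'n': 1
  't': 1
  'v': 1
Maximum count = 2
Most frequent = 'e' (2 times each)


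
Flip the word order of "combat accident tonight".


Original: "combat accident tonight"
Words (1..n): combat | accident | tonight
Reversed (n..1): tonight | accident | combat
Result = "tonight accident combat"


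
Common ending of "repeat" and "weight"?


Word 1: "repeat"
Word 2: "weight"
Comparing from end:
  Pos -1: 't' == 't'
  Pos -2: 'a' != 'h' (stop)
LCS = "t" (length 1)


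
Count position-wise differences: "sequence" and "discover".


Comparing character by character (same length = 8):
  Pos 0: 's' vs 'd' !=
  Pos 1: 'e' vs 'i' !=
  Pos 2: 'q' vs 's' !=
  Pos 3: 'u' vs 'c' !=
  Pos 4: 'e' vs 'o' !=
  Pos 5: 'n' vs 'v' !=
  Pos 6: 'c' vs 'e' !=
  Pos 7: 'e' vs 'r' !=
Hamming distance = 8


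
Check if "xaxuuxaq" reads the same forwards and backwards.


Word: "xaxuuxaq"
Reversed: "qaxuuxax"
Forward == Backward? xaxuuxaq != qaxuuxax
Palindrome = No


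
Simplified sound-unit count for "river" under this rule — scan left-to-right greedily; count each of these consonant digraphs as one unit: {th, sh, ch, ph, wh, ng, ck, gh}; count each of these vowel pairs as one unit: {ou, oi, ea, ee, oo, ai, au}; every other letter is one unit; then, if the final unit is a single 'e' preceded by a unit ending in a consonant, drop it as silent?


Word: "river" (5 letters)
Left-to-right scan:
  (1) 'r' (letter)
  (2) 'i' (letter)
  (3) 'v' (letter)
  (4) 'e' (letter)
  (5) 'r' (letter)
Units from scan: 5
Sound units = 5 units


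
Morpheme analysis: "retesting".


Word: "retesting"
Morphemes: re- + test + -ing
Each morpheme carries meaning
= 3 morphemes


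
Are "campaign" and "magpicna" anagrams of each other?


Word 1: "campaign" → sorted: aacgimnp
Word 2: "magpicna" → sorted: aacgimnp
Same letters? aacgimnp == aacgimnp
Anagram = Yes


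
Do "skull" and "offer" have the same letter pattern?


Pattern of "skull": [0, 1, 2, 3, 3]
Pattern of "offer": [0, 1, 1, 2, 3]
Patterns do not match
Same pattern = No


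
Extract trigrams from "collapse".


Word: "collapse" (length 8)
Number of trigrams = 8 - 3 + 1 = 6
  Position 0: "col"
  Position 1: "oll"
  Position 2: "lla"
  Position 3: "lap"
  Position 4: "aps"
  Position 5: "pse"
Trigrams = "col", "oll", "lla", "lap", "aps", "pse"


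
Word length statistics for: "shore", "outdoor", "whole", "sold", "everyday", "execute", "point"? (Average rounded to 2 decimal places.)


Lengths: "shore"=5, "outdoor"=7, "whole"=5, "sold"=4, "everyday"=8, "execute"=7, "point"=5
Sum = 41, Count = 7
Average = 41/7 = 5.86
= avg=5.86, min=4, max=8


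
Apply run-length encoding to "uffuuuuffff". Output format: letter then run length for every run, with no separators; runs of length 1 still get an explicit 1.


String: "uffuuuuffff"
Scanning for consecutive runs:
  'u' x 1
  'f' x 2
  'u' x 4
  'f' x 4
RLE = "u1f2u4f4"


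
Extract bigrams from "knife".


Word: "knife" (length 5)
Number of bigrams = 5 - 2 + 1 = 4
  Position 0: "kn"
  Position 1: "ni"
  Position 2: "if"
  Position 3: "fe"
Bigrams = "kn", "ni", "if", "fe"


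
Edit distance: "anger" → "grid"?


Word 1: "anger" (length 5)
Word 2: "grid" (length 4)
One optimal edit sequence (insert/delete/substitute each cost 1):
  1. delete 'a'  (+1)
  2. substitute 'n' -> 'g'  (+1)
  3. substitute 'g' -> 'r'  (+1)
  4. substitute 'e' -> 'i'  (+1)
  5. substitute 'r' -> 'd'  (+1)
Total edit operations: 5
Edit distance = 5


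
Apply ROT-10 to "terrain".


Word: "terrain"
Shift: 10
Each letter → (letter + shift) mod 26:
  't' (19) + 10 = 3 → 'd'
  'e' (4) + 10 = 14 → 'o'
  'r' (17) + 10 = 1 → 'b'
  'r' (17) + 10 = 1 → 'b'
  'a' (0) + 10 = 10 → 'k'
  'i' (8) + 10 = 18 → 's'
  'n' (13) + 10 = 23 → 'x'
Result = "dobbksx"


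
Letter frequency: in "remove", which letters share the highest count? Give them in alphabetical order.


Word: "remove"
Letter counts:
  'e': 2
  'm': 1
  'o': 1
  'r': 1
  'v': 1
Maximum count = 2
Most frequent = 'e' (2 times each)


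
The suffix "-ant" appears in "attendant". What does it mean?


Suffix: -ant
As in: attendant -> attend + -ant
Meaning = one who / that which


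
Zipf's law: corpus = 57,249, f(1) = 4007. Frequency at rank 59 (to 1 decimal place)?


Zipf's law: f(r) = f(1) / r
f(1) = 4007
f(59) = 4007 / 59
= 67.9 occurrences


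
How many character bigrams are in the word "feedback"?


Word: "feedback" (length 8)
Number of 2-grams = length - 2 + 1 = 8 - 2 + 1
= 7


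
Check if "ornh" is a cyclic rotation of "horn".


Word: "horn", Candidate: "ornh"
Method: check if candidate is substring of word+word
"hornhorn" contains "ornh"? Yes
Is rotation = Yes


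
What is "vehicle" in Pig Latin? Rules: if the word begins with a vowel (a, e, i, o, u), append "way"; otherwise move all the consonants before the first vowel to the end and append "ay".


Word: "vehicle"
Starts with consonant(s) → move to end, add 'ay'
Consonant cluster: "v"
Pig Latin = "ehiclevay"


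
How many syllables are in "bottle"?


Word: "bottle"
Syllable breakdown: bot / tle
Counting: 2 parts
= 2 syllables


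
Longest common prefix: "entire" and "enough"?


Word 1: "entire"
Word 2: "enough"
Comparing from start:
  Pos 0: 'e' == 'e'
  Pos 1: 'n' == 'n'
  Pos 2: 't' != 'o' (stop)
LCP = "en" (length 2)


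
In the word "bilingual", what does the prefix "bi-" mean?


Prefix: bi-
As in: bilingual -> bi- + lingual
Meaning = two


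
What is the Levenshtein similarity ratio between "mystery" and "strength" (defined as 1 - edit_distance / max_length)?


Word 1: "mystery" (length 7)
Word 2: "strength" (length 8)
One optimal edit sequence:
  1. delete 'm'  (+1)
  2. delete 'y'  (+1)
  3. keep 's'
  4. keep 't'
  5. insert 'r'  (+1)
  6. keep 'e'
  7. insert 'n'  (+1)
  8. insert 'g'  (+1)
  9. substitute 'r' -> 't'  (+1)
  10. substitute 'y' -> 'h'  (+1)
Edit distance = 7
Max length = max(7, 8) = 8
Similarity = 1 - 7/8
= 0.1250


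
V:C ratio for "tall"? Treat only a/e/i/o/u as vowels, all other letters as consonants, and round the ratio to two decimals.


Word: "tall"
Vowels (a,e,i,o,u): 1
Consonants: 3
Ratio = 1/3
= 0.33


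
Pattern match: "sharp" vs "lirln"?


Pattern of "sharp": [0, 1, 2, 3, 4]
Pattern of "lirln": [0, 1, 2, 0, 3]
Patterns do not match
Same pattern = No


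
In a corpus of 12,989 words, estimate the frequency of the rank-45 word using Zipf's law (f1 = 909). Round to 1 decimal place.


Zipf's law: f(r) = f(1) / r
f(1) = 909
f(45) = 909 / 45
= 20.2 occurrences


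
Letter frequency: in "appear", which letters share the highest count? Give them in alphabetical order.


Word: "appear"
Letter counts:
  'a': 2
  'e': 1
  'p': 2
  'r': 1
Maximum count = 2
Most frequent = 'a', 'p' (2 times each)


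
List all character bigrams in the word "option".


Word: "option" (length 6)
Number of bigrams = 6 - 2 + 1 = 5
  Position 0: "op"
  Position 1: "pt"
  Position 2: "ti"
  Position 3: "io"
  Position 4: "on"
Bigrams = "op", "pt", "ti", "io", "on"
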